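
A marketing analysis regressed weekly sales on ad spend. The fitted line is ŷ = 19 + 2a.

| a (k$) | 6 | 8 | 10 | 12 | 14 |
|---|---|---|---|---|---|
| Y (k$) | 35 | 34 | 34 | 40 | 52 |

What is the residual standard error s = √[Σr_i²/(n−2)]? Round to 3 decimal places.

a=6: ŷ = 19 + 2·6 = 31; r = 35 − 31 = 4
a=8: ŷ = 19 + 2·8 = 35; r = 34 − 35 = -1
a=10: ŷ = 19 + 2·10 = 39; r = 34 − 39 = -5
a=12: ŷ = 19 + 2·12 = 43; r = 40 − 43 = -3
a=14: ŷ = 19 + 2·14 = 47; r = 52 − 47 = 5
SSE = 16 + 1 + 25 + 9 + 25 = 76
s = √(76/3) = √25.3333 ≈ 5.033

s = 5.033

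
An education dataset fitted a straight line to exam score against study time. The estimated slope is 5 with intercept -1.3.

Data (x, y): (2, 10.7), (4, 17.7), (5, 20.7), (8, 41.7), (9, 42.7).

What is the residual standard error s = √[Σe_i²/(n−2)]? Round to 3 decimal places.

x=2: ŷ = -1.3 + 5·2 = 8.7; e = 10.7 − 8.7 = 2
x=4: ŷ = -1.3 + 5·4 = 18.7; e = 17.7 − 18.7 = -1
x=5: ŷ = -1.3 + 5·5 = 23.7; e = 20.7 − 23.7 = -3
x=8: ŷ = -1.3 + 5·8 = 38.7; e = 41.7 − 38.7 = 3
x=9: ŷ = -1.3 + 5·9 = 43.7; e = 42.7 − 43.7 = -1
SSE = 4 + 1 + 9 + 9 + 1 = 24
s = √(24/3) = √8 ≈ 2.828

s = 2.828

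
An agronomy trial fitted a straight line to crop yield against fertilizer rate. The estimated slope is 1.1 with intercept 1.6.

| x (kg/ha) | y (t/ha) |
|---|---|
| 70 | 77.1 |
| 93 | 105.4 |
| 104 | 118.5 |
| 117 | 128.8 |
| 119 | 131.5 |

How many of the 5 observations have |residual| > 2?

1

x=70: ŷ = 1.6 + 1.1·70 = 78.6; r = 77.1 − 78.6 = -1.5
x=93: ŷ = 1.6 + 1.1·93 = 103.9; r = 105.4 − 103.9 = 1.5
x=104: ŷ = 1.6 + 1.1·104 = 116; r = 118.5 − 116 = 2.5
x=117: ŷ = 1.6 + 1.1·117 = 130.3; r = 128.8 − 130.3 = -1.5
x=119: ŷ = 1.6 + 1.1·119 = 132.5; r = 131.5 − 132.5 = -1
|r| > 2: x=104 (|r|=2.5) → 1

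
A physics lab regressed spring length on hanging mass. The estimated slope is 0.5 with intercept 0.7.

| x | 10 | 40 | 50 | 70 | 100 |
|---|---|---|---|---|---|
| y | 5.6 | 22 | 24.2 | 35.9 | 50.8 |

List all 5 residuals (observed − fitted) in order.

-0.1, 1.3, -1.5, 0.2, 0.1

x=10: ŷ = 0.7 + 0.5·10 = 5.7; r = 5.6 − 5.7 = -0.1
x=40: ŷ = 0.7 + 0.5·40 = 20.7; r = 22 − 20.7 = 1.3
x=50: ŷ = 0.7 + 0.5·50 = 25.7; r = 24.2 − 25.7 = -1.5
x=70: ŷ = 0.7 + 0.5·70 = 35.7; r = 35.9 − 35.7 = 0.2
x=100: ŷ = 0.7 + 0.5·100 = 50.7; r = 50.8 − 50.7 = 0.1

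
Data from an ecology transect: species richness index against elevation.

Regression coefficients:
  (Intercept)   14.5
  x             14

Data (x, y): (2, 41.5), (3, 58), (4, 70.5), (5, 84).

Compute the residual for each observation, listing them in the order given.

x=2: ŷ = 14.5 + 14·2 = 42.5; r = 41.5 − 42.5 = -1
x=3: ŷ = 14.5 + 14·3 = 56.5; r = 58 − 56.5 = 1.5
x=4: ŷ = 14.5 + 14·4 = 70.5; r = 70.5 − 70.5 = 0
x=5: ŷ = 14.5 + 14·5 = 84.5; r = 84 − 84.5 = -0.5

-1, 1.5, 0, -0.5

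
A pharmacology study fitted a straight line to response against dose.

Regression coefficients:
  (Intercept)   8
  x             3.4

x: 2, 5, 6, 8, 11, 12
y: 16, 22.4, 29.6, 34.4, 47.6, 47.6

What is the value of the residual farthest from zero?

e = -2.6

x=2: ŷ = 8 + 3.4·2 = 14.8; e = 16 − 14.8 = 1.2
x=5: ŷ = 8 + 3.4·5 = 25; e = 22.4 − 25 = -2.6
x=6: ŷ = 8 + 3.4·6 = 28.4; e = 29.6 − 28.4 = 1.2
x=8: ŷ = 8 + 3.4·8 = 35.2; e = 34.4 − 35.2 = -0.8
x=11: ŷ = 8 + 3.4·11 = 45.4; e = 47.6 − 45.4 = 2.2
x=12: ŷ = 8 + 3.4·12 = 48.8; e = 47.6 − 48.8 = -1.2
Largest |e| is 2.6 at x = 5, residual -2.6.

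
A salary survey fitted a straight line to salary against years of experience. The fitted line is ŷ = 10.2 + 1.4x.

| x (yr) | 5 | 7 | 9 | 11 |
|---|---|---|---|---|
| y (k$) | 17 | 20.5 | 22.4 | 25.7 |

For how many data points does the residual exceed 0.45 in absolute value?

1

x=5: ŷ = 10.2 + 1.4·5 = 17.2; e = 17 − 17.2 = -0.2
x=7: ŷ = 10.2 + 1.4·7 = 20; e = 20.5 − 20 = 0.5
x=9: ŷ = 10.2 + 1.4·9 = 22.8; e = 22.4 − 22.8 = -0.4
x=11: ŷ = 10.2 + 1.4·11 = 25.6; e = 25.7 − 25.6 = 0.1
|e| > 0.45: x=7 (|e|=0.5) → 1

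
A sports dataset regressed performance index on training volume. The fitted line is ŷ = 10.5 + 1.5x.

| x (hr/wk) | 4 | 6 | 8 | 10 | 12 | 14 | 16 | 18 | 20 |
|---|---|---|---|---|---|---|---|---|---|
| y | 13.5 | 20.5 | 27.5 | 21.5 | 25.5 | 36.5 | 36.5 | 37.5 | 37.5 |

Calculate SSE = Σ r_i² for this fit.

x=4: ŷ = 10.5 + 1.5·4 = 16.5; r = 13.5 − 16.5 = -3
x=6: ŷ = 10.5 + 1.5·6 = 19.5; r = 20.5 − 19.5 = 1
x=8: ŷ = 10.5 + 1.5·8 = 22.5; r = 27.5 − 22.5 = 5
x=10: ŷ = 10.5 + 1.5·10 = 25.5; r = 21.5 − 25.5 = -4
x=12: ŷ = 10.5 + 1.5·12 = 28.5; r = 25.5 − 28.5 = -3
x=14: ŷ = 10.5 + 1.5·14 = 31.5; r = 36.5 − 31.5 = 5
x=16: ŷ = 10.5 + 1.5·16 = 34.5; r = 36.5 − 34.5 = 2
x=18: ŷ = 10.5 + 1.5·18 = 37.5; r = 37.5 − 37.5 = 0
x=20: ŷ = 10.5 + 1.5·20 = 40.5; r = 37.5 − 40.5 = -3
SSE = 9 + 1 + 25 + 16 + 9 + 25 + 4 + 0 + 9 = 98

SSE = 98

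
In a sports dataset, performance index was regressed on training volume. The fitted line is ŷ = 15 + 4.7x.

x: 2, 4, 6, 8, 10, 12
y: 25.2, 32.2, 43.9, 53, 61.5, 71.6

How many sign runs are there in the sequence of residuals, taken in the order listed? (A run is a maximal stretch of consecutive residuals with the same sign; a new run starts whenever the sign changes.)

x=2: ŷ = 15 + 4.7·2 = 24.4; e = 25.2 − 24.4 = 0.8
x=4: ŷ = 15 + 4.7·4 = 33.8; e = 32.2 − 33.8 = -1.6
x=6: ŷ = 15 + 4.7·6 = 43.2; e = 43.9 − 43.2 = 0.7
x=8: ŷ = 15 + 4.7·8 = 52.6; e = 53 − 52.6 = 0.4
x=10: ŷ = 15 + 4.7·10 = 62; e = 61.5 − 62 = -0.5
x=12: ŷ = 15 + 4.7·12 = 71.4; e = 71.6 − 71.4 = 0.2
Signs: + − + + − +
Runs: +×1, −×1, +×2, −×1, +×1 → 5

5 runs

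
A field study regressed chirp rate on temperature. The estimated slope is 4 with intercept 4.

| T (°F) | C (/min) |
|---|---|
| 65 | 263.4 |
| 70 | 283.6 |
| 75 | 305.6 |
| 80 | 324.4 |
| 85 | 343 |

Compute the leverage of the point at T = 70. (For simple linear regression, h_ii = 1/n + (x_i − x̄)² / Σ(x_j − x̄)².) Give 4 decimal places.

h = 0.3000

T̄ = (65 + 70 + 75 + 80 + 85)/5 = 75
Σ(T − T̄)² = 100 + 25 + 0 + 25 + 100 = 250
h = 1/5 + (-5)²/250 = 0.2 + 0.1 = 0.3000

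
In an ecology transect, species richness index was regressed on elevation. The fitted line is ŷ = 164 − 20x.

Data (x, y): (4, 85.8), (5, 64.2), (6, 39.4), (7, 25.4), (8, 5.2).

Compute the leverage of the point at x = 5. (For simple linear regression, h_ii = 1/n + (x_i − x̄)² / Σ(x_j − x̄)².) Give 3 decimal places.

x̄ = (4 + 5 + 6 + 7 + 8)/5 = 6
Σ(x − x̄)² = 4 + 1 + 0 + 1 + 4 = 10
h = 1/5 + (-1)²/10 = 0.2 + 0.1 = 0.300

h = 0.300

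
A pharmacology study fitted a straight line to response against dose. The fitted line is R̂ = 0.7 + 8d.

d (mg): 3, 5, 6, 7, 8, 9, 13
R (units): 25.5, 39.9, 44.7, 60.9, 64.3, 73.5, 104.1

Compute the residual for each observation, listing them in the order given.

0.8, -0.8, -4, 4.2, -0.4, 0.8, -0.6

d=3: R̂ = 0.7 + 8·3 = 24.7; e = 25.5 − 24.7 = 0.8
d=5: R̂ = 0.7 + 8·5 = 40.7; e = 39.9 − 40.7 = -0.8
d=6: R̂ = 0.7 + 8·6 = 48.7; e = 44.7 − 48.7 = -4
d=7: R̂ = 0.7 + 8·7 = 56.7; e = 60.9 − 56.7 = 4.2
d=8: R̂ = 0.7 + 8·8 = 64.7; e = 64.3 − 64.7 = -0.4
d=9: R̂ = 0.7 + 8·9 = 72.7; e = 73.5 − 72.7 = 0.8
d=13: R̂ = 0.7 + 8·13 = 104.7; e = 104.1 − 104.7 = -0.6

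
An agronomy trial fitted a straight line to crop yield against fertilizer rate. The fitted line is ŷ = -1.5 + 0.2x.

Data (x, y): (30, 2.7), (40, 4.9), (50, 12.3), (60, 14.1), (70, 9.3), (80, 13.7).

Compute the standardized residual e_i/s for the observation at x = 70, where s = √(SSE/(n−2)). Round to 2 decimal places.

x=30: ŷ = -1.5 + 0.2·30 = 4.5; e = 2.7 − 4.5 = -1.8
x=40: ŷ = -1.5 + 0.2·40 = 6.5; e = 4.9 − 6.5 = -1.6
x=50: ŷ = -1.5 + 0.2·50 = 8.5; e = 12.3 − 8.5 = 3.8
x=60: ŷ = -1.5 + 0.2·60 = 10.5; e = 14.1 − 10.5 = 3.6
x=70: ŷ = -1.5 + 0.2·70 = 12.5; e = 9.3 − 12.5 = -3.2
x=80: ŷ = -1.5 + 0.2·80 = 14.5; e = 13.7 − 14.5 = -0.8
SSE = 3.24 + 2.56 + 14.44 + 12.96 + 10.24 + 0.64 = 44.08
s = √(44.08/4) = 3.31964
e/s = -3.2 / 3.31964 = -0.96

-0.96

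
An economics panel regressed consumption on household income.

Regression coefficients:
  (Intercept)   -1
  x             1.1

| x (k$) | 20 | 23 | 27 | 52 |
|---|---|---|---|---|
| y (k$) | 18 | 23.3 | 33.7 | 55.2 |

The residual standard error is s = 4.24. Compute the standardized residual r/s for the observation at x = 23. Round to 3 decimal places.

-0.236

ŷ = -1 + 1.1·23 = 24.3
r = 23.3 − 24.3 = -1
r/s = -1 / 4.24 = -0.236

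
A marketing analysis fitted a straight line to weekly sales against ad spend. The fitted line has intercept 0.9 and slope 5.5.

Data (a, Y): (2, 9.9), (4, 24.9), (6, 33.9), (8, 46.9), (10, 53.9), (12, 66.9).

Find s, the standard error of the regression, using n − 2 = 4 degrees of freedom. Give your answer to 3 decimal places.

a=2: Ŷ = 0.9 + 5.5·2 = 11.9; r = 9.9 − 11.9 = -2
a=4: Ŷ = 0.9 + 5.5·4 = 22.9; r = 24.9 − 22.9 = 2
a=6: Ŷ = 0.9 + 5.5·6 = 33.9; r = 33.9 − 33.9 = 0
a=8: Ŷ = 0.9 + 5.5·8 = 44.9; r = 46.9 − 44.9 = 2
a=10: Ŷ = 0.9 + 5.5·10 = 55.9; r = 53.9 − 55.9 = -2
a=12: Ŷ = 0.9 + 5.5·12 = 66.9; r = 66.9 − 66.9 = 0
SSE = 4 + 4 + 0 + 4 + 4 + 0 = 16
s = √(16/4) = √4 ≈ 2.000

s = 2.000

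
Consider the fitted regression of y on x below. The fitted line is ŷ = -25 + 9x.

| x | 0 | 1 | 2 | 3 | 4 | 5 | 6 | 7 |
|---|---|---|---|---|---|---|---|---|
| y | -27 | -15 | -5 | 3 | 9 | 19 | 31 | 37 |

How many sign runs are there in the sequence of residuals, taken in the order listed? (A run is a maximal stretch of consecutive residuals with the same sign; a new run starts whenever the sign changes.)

5 runs

x=0: ŷ = -25 + 9·0 = -25; r = -27 − (-25) = -2
x=1: ŷ = -25 + 9·1 = -16; r = -15 − (-16) = 1
x=2: ŷ = -25 + 9·2 = -7; r = -5 − (-7) = 2
x=3: ŷ = -25 + 9·3 = 2; r = 3 − 2 = 1
x=4: ŷ = -25 + 9·4 = 11; r = 9 − 11 = -2
x=5: ŷ = -25 + 9·5 = 20; r = 19 − 20 = -1
x=6: ŷ = -25 + 9·6 = 29; r = 31 − 29 = 2
x=7: ŷ = -25 + 9·7 = 38; r = 37 − 38 = -1
Signs: − + + + − − + −
Runs: −×1, +×3, −×2, +×1, −×1 → 5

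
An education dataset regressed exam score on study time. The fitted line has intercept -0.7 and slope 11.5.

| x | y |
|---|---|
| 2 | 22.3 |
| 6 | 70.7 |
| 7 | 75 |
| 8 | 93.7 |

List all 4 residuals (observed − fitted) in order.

0, 2.4, -4.8, 2.4

x=2: ŷ = -0.7 + 11.5·2 = 22.3; e = 22.3 − 22.3 = 0
x=6: ŷ = -0.7 + 11.5·6 = 68.3; e = 70.7 − 68.3 = 2.4
x=7: ŷ = -0.7 + 11.5·7 = 79.8; e = 75 − 79.8 = -4.8
x=8: ŷ = -0.7 + 11.5·8 = 91.3; e = 93.7 − 91.3 = 2.4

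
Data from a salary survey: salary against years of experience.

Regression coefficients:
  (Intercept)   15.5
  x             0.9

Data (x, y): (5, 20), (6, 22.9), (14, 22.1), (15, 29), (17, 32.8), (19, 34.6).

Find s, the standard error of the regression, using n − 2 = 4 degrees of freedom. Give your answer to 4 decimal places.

x=5: ŷ = 15.5 + 0.9·5 = 20; r = 20 − 20 = 0
x=6: ŷ = 15.5 + 0.9·6 = 20.9; r = 22.9 − 20.9 = 2
x=14: ŷ = 15.5 + 0.9·14 = 28.1; r = 22.1 − 28.1 = -6
x=15: ŷ = 15.5 + 0.9·15 = 29; r = 29 − 29 = 0
x=17: ŷ = 15.5 + 0.9·17 = 30.8; r = 32.8 − 30.8 = 2
x=19: ŷ = 15.5 + 0.9·19 = 32.6; r = 34.6 − 32.6 = 2
SSE = 0 + 4 + 36 + 0 + 4 + 4 = 48
s = √(48/4) = √12 ≈ 3.4641

s = 3.4641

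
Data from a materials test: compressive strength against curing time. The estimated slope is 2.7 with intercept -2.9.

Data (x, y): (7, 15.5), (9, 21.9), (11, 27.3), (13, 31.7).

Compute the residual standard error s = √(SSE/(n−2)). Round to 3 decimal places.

s = 0.707

x=7: ŷ = -2.9 + 2.7·7 = 16; r = 15.5 − 16 = -0.5
x=9: ŷ = -2.9 + 2.7·9 = 21.4; r = 21.9 − 21.4 = 0.5
x=11: ŷ = -2.9 + 2.7·11 = 26.8; r = 27.3 − 26.8 = 0.5
x=13: ŷ = -2.9 + 2.7·13 = 32.2; r = 31.7 − 32.2 = -0.5
SSE = 0.25 + 0.25 + 0.25 + 0.25 = 1
s = √(1/2) = √0.5 ≈ 0.707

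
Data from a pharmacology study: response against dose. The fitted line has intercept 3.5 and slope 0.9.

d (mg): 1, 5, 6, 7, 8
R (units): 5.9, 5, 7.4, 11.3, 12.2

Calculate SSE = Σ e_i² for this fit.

SSE = 18

d=1: ŷ = 3.5 + 0.9·1 = 4.4; e = 5.9 − 4.4 = 1.5
d=5: ŷ = 3.5 + 0.9·5 = 8; e = 5 − 8 = -3
d=6: ŷ = 3.5 + 0.9·6 = 8.9; e = 7.4 − 8.9 = -1.5
d=7: ŷ = 3.5 + 0.9·7 = 9.8; e = 11.3 − 9.8 = 1.5
d=8: ŷ = 3.5 + 0.9·8 = 10.7; e = 12.2 − 10.7 = 1.5
SSE = 2.25 + 9 + 2.25 + 2.25 + 2.25 = 18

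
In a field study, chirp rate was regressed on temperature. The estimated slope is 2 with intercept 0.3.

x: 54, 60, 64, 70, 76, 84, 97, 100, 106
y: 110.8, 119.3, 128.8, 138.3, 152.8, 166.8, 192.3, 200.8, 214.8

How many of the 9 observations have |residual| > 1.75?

4

x=54: ŷ = 0.3 + 2·54 = 108.3; r = 110.8 − 108.3 = 2.5
x=60: ŷ = 0.3 + 2·60 = 120.3; r = 119.3 − 120.3 = -1
x=64: ŷ = 0.3 + 2·64 = 128.3; r = 128.8 − 128.3 = 0.5
x=70: ŷ = 0.3 + 2·70 = 140.3; r = 138.3 − 140.3 = -2
x=76: ŷ = 0.3 + 2·76 = 152.3; r = 152.8 − 152.3 = 0.5
x=84: ŷ = 0.3 + 2·84 = 168.3; r = 166.8 − 168.3 = -1.5
x=97: ŷ = 0.3 + 2·97 = 194.3; r = 192.3 − 194.3 = -2
x=100: ŷ = 0.3 + 2·100 = 200.3; r = 200.8 − 200.3 = 0.5
x=106: ŷ = 0.3 + 2·106 = 212.3; r = 214.8 − 212.3 = 2.5
|r| > 1.75: x=54 (|r|=2.5), x=70 (|r|=2), x=97 (|r|=2), x=106 (|r|=2.5) → 4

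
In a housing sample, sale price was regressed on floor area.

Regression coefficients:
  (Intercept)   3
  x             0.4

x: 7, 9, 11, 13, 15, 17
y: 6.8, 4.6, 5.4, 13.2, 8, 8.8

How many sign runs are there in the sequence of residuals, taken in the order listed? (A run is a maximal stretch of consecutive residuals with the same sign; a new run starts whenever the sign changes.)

4 runs

x=7: ŷ = 3 + 0.4·7 = 5.8; r = 6.8 − 5.8 = 1
x=9: ŷ = 3 + 0.4·9 = 6.6; r = 4.6 − 6.6 = -2
x=11: ŷ = 3 + 0.4·11 = 7.4; r = 5.4 − 7.4 = -2
x=13: ŷ = 3 + 0.4·13 = 8.2; r = 13.2 − 8.2 = 5
x=15: ŷ = 3 + 0.4·15 = 9; r = 8 − 9 = -1
x=17: ŷ = 3 + 0.4·17 = 9.8; r = 8.8 − 9.8 = -1
Signs: + − − + − −
Runs: +×1, −×2, +×1, −×2 → 4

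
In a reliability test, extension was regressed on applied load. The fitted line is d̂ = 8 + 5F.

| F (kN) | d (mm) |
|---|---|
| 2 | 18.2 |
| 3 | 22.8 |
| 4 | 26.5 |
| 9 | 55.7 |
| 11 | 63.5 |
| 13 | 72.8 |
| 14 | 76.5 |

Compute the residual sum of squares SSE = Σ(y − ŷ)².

SSE = 12.16

F=2: d̂ = 8 + 5·2 = 18; e = 18.2 − 18 = 0.2
F=3: d̂ = 8 + 5·3 = 23; e = 22.8 − 23 = -0.2
F=4: d̂ = 8 + 5·4 = 28; e = 26.5 − 28 = -1.5
F=9: d̂ = 8 + 5·9 = 53; e = 55.7 − 53 = 2.7
F=11: d̂ = 8 + 5·11 = 63; e = 63.5 − 63 = 0.5
F=13: d̂ = 8 + 5·13 = 73; e = 72.8 − 73 = -0.2
F=14: d̂ = 8 + 5·14 = 78; e = 76.5 − 78 = -1.5
SSE = 0.04 + 0.04 + 2.25 + 7.29 + 0.25 + 0.04 + 2.25 = 12.16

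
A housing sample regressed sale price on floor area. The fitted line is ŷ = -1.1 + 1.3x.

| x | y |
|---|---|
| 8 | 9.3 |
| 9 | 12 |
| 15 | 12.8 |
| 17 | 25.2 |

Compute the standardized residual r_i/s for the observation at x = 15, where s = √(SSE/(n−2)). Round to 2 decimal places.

x=8: ŷ = -1.1 + 1.3·8 = 9.3; r = 9.3 − 9.3 = 0
x=9: ŷ = -1.1 + 1.3·9 = 10.6; r = 12 − 10.6 = 1.4
x=15: ŷ = -1.1 + 1.3·15 = 18.4; r = 12.8 − 18.4 = -5.6
x=17: ŷ = -1.1 + 1.3·17 = 21; r = 25.2 − 21 = 4.2
SSE = 0 + 1.96 + 31.36 + 17.64 = 50.96
s = √(50.96/2) = 5.04777
r/s = -5.6 / 5.04777 = -1.11

-1.11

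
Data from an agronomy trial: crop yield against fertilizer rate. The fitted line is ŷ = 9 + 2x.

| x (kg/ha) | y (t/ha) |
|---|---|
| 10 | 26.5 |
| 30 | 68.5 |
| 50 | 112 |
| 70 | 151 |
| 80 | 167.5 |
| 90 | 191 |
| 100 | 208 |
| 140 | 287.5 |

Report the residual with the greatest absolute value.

x=10: ŷ = 9 + 2·10 = 29; r = 26.5 − 29 = -2.5
x=30: ŷ = 9 + 2·30 = 69; r = 68.5 − 69 = -0.5
x=50: ŷ = 9 + 2·50 = 109; r = 112 − 109 = 3
x=70: ŷ = 9 + 2·70 = 149; r = 151 − 149 = 2
x=80: ŷ = 9 + 2·80 = 169; r = 167.5 − 169 = -1.5
x=90: ŷ = 9 + 2·90 = 189; r = 191 − 189 = 2
x=100: ŷ = 9 + 2·100 = 209; r = 208 − 209 = -1
x=140: ŷ = 9 + 2·140 = 289; r = 287.5 − 289 = -1.5
Largest |r| is 3 at x = 50, residual 3.

r = 3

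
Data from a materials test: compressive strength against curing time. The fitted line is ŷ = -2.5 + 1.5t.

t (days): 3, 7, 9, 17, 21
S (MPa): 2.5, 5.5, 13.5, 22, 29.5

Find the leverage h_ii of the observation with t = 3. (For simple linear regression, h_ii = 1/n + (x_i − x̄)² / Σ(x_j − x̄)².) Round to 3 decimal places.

t̄ = (3 + 7 + 9 + 17 + 21)/5 = 11.4
Σ(t − t̄)² = 70.56 + 19.36 + 5.76 + 31.36 + 92.16 = 219.2
h = 1/5 + (-8.4)²/219.2 = 0.2 + 0.321898 = 0.522

h = 0.522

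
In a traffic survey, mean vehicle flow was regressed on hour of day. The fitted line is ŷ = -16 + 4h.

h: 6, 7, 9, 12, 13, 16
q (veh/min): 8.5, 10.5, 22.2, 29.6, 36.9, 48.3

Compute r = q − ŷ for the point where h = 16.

ŷ = -16 + 4·16 = 48
r = 48.3 − 48 = 0.3

r = 0.3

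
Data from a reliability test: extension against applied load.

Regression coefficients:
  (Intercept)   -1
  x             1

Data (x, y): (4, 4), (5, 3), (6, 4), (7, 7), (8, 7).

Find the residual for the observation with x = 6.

ŷ = -1 + 6 = 5
r = 4 − 5 = -1

r = -1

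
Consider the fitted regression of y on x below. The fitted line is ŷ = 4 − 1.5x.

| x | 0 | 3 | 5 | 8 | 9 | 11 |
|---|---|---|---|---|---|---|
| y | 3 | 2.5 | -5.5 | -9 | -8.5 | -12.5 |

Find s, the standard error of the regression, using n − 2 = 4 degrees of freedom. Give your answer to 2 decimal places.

x=0: ŷ = 4 − 1.5·0 = 4; e = 3 − 4 = -1
x=3: ŷ = 4 − 1.5·3 = -0.5; e = 2.5 − (-0.5) = 3
x=5: ŷ = 4 − 1.5·5 = -3.5; e = -5.5 − (-3.5) = -2
x=8: ŷ = 4 − 1.5·8 = -8; e = -9 − (-8) = -1
x=9: ŷ = 4 − 1.5·9 = -9.5; e = -8.5 − (-9.5) = 1
x=11: ŷ = 4 − 1.5·11 = -12.5; e = -12.5 − (-12.5) = 0
SSE = 1 + 9 + 4 + 1 + 1 + 0 = 16
s = √(16/4) = √4 ≈ 2.00

s = 2.00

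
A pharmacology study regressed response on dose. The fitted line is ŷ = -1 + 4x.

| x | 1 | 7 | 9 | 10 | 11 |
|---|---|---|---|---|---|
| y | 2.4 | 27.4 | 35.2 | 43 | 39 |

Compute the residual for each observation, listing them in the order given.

x=1: ŷ = -1 + 4·1 = 3; r = 2.4 − 3 = -0.6
x=7: ŷ = -1 + 4·7 = 27; r = 27.4 − 27 = 0.4
x=9: ŷ = -1 + 4·9 = 35; r = 35.2 − 35 = 0.2
x=10: ŷ = -1 + 4·10 = 39; r = 43 − 39 = 4
x=11: ŷ = -1 + 4·11 = 43; r = 39 − 43 = -4

-0.6, 0.4, 0.2, 4, -4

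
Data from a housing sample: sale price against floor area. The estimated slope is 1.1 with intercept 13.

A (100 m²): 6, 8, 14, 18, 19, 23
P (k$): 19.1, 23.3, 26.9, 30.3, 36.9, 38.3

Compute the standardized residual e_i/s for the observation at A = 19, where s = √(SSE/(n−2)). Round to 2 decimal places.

1.34

A=6: ŷ = 13 + 1.1·6 = 19.6; e = 19.1 − 19.6 = -0.5
A=8: ŷ = 13 + 1.1·8 = 21.8; e = 23.3 − 21.8 = 1.5
A=14: ŷ = 13 + 1.1·14 = 28.4; e = 26.9 − 28.4 = -1.5
A=18: ŷ = 13 + 1.1·18 = 32.8; e = 30.3 − 32.8 = -2.5
A=19: ŷ = 13 + 1.1·19 = 33.9; e = 36.9 − 33.9 = 3
A=23: ŷ = 13 + 1.1·23 = 38.3; e = 38.3 − 38.3 = 0
SSE = 0.25 + 2.25 + 2.25 + 6.25 + 9 + 0 = 20
s = √(20/4) = 2.23607
e/s = 3 / 2.23607 = 1.34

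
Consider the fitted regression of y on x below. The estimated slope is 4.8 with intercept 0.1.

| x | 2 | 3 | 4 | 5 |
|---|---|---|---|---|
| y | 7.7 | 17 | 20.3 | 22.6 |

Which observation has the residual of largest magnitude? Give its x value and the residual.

x=2: ŷ = 0.1 + 4.8·2 = 9.7; e = 7.7 − 9.7 = -2
x=3: ŷ = 0.1 + 4.8·3 = 14.5; e = 17 − 14.5 = 2.5
x=4: ŷ = 0.1 + 4.8·4 = 19.3; e = 20.3 − 19.3 = 1
x=5: ŷ = 0.1 + 4.8·5 = 24.1; e = 22.6 − 24.1 = -1.5
Largest |e| is 2.5 at x = 3, residual 2.5.

x = 3, e = 2.5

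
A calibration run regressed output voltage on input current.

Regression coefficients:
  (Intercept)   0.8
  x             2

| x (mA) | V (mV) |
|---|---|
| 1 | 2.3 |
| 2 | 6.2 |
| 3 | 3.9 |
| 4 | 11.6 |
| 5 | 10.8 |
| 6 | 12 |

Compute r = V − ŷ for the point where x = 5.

ŷ = 0.8 + 2·5 = 10.8
r = 10.8 − 10.8 = 0

r = 0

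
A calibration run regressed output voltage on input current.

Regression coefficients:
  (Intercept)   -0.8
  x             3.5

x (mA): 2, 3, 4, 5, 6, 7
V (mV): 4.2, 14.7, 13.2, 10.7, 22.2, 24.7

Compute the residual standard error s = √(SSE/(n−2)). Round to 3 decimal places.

s = 4.183

x=2: ŷ = -0.8 + 3.5·2 = 6.2; r = 4.2 − 6.2 = -2
x=3: ŷ = -0.8 + 3.5·3 = 9.7; r = 14.7 − 9.7 = 5
x=4: ŷ = -0.8 + 3.5·4 = 13.2; r = 13.2 − 13.2 = 0
x=5: ŷ = -0.8 + 3.5·5 = 16.7; r = 10.7 − 16.7 = -6
x=6: ŷ = -0.8 + 3.5·6 = 20.2; r = 22.2 − 20.2 = 2
x=7: ŷ = -0.8 + 3.5·7 = 23.7; r = 24.7 − 23.7 = 1
SSE = 4 + 25 + 0 + 36 + 4 + 1 = 70
s = √(70/4) = √17.5 ≈ 4.183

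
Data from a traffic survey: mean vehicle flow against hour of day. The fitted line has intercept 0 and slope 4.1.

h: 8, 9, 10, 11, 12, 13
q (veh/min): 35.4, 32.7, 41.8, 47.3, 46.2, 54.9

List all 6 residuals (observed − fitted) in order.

h=8: q̂ = 4.1·8 = 32.8; r = 35.4 − 32.8 = 2.6
h=9: q̂ = 4.1·9 = 36.9; r = 32.7 − 36.9 = -4.2
h=10: q̂ = 4.1·10 = 41; r = 41.8 − 41 = 0.8
h=11: q̂ = 4.1·11 = 45.1; r = 47.3 − 45.1 = 2.2
h=12: q̂ = 4.1·12 = 49.2; r = 46.2 − 49.2 = -3
h=13: q̂ = 4.1·13 = 53.3; r = 54.9 − 53.3 = 1.6

2.6, -4.2, 0.8, 2.2, -3, 1.6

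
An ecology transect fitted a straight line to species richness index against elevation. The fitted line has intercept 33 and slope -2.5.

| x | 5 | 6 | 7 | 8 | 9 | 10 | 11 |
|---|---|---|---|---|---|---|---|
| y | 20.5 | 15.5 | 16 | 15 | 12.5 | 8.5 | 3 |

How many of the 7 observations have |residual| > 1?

4

x=5: ŷ = 33 − 2.5·5 = 20.5; r = 20.5 − 20.5 = 0
x=6: ŷ = 33 − 2.5·6 = 18; r = 15.5 − 18 = -2.5
x=7: ŷ = 33 − 2.5·7 = 15.5; r = 16 − 15.5 = 0.5
x=8: ŷ = 33 − 2.5·8 = 13; r = 15 − 13 = 2
x=9: ŷ = 33 − 2.5·9 = 10.5; r = 12.5 − 10.5 = 2
x=10: ŷ = 33 − 2.5·10 = 8; r = 8.5 − 8 = 0.5
x=11: ŷ = 33 − 2.5·11 = 5.5; r = 3 − 5.5 = -2.5
|r| > 1: x=6 (|r|=2.5), x=8 (|r|=2), x=9 (|r|=2), x=11 (|r|=2.5) → 4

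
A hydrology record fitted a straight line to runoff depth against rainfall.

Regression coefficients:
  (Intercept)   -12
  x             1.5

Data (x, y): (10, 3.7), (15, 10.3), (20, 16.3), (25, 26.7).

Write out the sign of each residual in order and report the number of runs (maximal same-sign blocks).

3 runs

x=10: ŷ = -12 + 1.5·10 = 3; r = 3.7 − 3 = 0.7
x=15: ŷ = -12 + 1.5·15 = 10.5; r = 10.3 − 10.5 = -0.2
x=20: ŷ = -12 + 1.5·20 = 18; r = 16.3 − 18 = -1.7
x=25: ŷ = -12 + 1.5·25 = 25.5; r = 26.7 − 25.5 = 1.2
Signs: + − − +
Runs: +×1, −×2, +×1 → 3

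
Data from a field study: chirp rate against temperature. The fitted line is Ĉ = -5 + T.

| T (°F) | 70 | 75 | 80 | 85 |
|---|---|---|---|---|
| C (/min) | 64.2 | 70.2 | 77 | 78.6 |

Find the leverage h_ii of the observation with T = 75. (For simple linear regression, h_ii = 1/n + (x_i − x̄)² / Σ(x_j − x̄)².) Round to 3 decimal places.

h = 0.300

T̄ = (70 + 75 + 80 + 85)/4 = 77.5
Σ(T − T̄)² = 56.25 + 6.25 + 6.25 + 56.25 = 125
h = 1/4 + (-2.5)²/125 = 0.25 + 0.05 = 0.300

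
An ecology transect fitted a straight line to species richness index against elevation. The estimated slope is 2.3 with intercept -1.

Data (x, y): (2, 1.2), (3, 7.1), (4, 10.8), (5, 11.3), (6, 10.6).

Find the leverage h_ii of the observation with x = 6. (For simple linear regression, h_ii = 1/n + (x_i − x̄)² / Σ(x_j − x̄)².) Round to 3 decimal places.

h = 0.600

x̄ = (2 + 3 + 4 + 5 + 6)/5 = 4
Σ(x − x̄)² = 4 + 1 + 0 + 1 + 4 = 10
h = 1/5 + (2)²/10 = 0.2 + 0.4 = 0.600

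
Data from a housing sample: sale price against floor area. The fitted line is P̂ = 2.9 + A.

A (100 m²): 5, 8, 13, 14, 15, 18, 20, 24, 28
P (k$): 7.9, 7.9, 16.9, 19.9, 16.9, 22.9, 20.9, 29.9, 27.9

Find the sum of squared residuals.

SSE = 46

A=5: P̂ = 2.9 + 5 = 7.9; e = 7.9 − 7.9 = 0
A=8: P̂ = 2.9 + 8 = 10.9; e = 7.9 − 10.9 = -3
A=13: P̂ = 2.9 + 13 = 15.9; e = 16.9 − 15.9 = 1
A=14: P̂ = 2.9 + 14 = 16.9; e = 19.9 − 16.9 = 3
A=15: P̂ = 2.9 + 15 = 17.9; e = 16.9 − 17.9 = -1
A=18: P̂ = 2.9 + 18 = 20.9; e = 22.9 − 20.9 = 2
A=20: P̂ = 2.9 + 20 = 22.9; e = 20.9 − 22.9 = -2
A=24: P̂ = 2.9 + 24 = 26.9; e = 29.9 − 26.9 = 3
A=28: P̂ = 2.9 + 28 = 30.9; e = 27.9 − 30.9 = -3
SSE = 0 + 9 + 1 + 9 + 1 + 4 + 4 + 9 + 9 = 46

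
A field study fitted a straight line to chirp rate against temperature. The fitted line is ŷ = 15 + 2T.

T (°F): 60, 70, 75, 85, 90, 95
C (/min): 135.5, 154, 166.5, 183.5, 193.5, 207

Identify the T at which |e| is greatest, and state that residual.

T = 95, e = 2

T=60: ŷ = 15 + 2·60 = 135; e = 135.5 − 135 = 0.5
T=70: ŷ = 15 + 2·70 = 155; e = 154 − 155 = -1
T=75: ŷ = 15 + 2·75 = 165; e = 166.5 − 165 = 1.5
T=85: ŷ = 15 + 2·85 = 185; e = 183.5 − 185 = -1.5
T=90: ŷ = 15 + 2·90 = 195; e = 193.5 − 195 = -1.5
T=95: ŷ = 15 + 2·95 = 205; e = 207 − 205 = 2
Largest |e| is 2 at T = 95, residual 2.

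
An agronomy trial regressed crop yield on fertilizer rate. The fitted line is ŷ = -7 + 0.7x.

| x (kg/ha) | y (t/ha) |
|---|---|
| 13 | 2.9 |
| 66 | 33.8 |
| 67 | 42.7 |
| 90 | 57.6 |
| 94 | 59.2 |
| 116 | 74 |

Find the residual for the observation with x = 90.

ŷ = -7 + 0.7·90 = 56
e = 57.6 − 56 = 1.6

e = 1.6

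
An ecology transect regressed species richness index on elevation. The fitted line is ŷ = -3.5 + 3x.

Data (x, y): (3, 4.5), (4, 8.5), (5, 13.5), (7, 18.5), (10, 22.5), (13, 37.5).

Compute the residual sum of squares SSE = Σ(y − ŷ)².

x=3: ŷ = -3.5 + 3·3 = 5.5; e = 4.5 − 5.5 = -1
x=4: ŷ = -3.5 + 3·4 = 8.5; e = 8.5 − 8.5 = 0
x=5: ŷ = -3.5 + 3·5 = 11.5; e = 13.5 − 11.5 = 2
x=7: ŷ = -3.5 + 3·7 = 17.5; e = 18.5 − 17.5 = 1
x=10: ŷ = -3.5 + 3·10 = 26.5; e = 22.5 − 26.5 = -4
x=13: ŷ = -3.5 + 3·13 = 35.5; e = 37.5 − 35.5 = 2
SSE = 1 + 0 + 4 + 1 + 16 + 4 = 26

SSE = 26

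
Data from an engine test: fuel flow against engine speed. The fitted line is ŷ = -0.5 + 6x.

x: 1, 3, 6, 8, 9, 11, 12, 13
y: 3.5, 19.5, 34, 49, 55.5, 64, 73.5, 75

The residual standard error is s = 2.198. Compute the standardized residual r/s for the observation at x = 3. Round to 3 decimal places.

0.910

ŷ = -0.5 + 6·3 = 17.5
r = 19.5 − 17.5 = 2
r/s = 2 / 2.198 = 0.910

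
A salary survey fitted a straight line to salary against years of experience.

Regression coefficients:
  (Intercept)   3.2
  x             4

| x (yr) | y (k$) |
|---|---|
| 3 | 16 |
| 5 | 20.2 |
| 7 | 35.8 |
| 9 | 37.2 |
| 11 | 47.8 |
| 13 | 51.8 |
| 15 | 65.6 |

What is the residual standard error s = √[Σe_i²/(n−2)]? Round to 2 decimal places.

x=3: ŷ = 3.2 + 4·3 = 15.2; e = 16 − 15.2 = 0.8
x=5: ŷ = 3.2 + 4·5 = 23.2; e = 20.2 − 23.2 = -3
x=7: ŷ = 3.2 + 4·7 = 31.2; e = 35.8 − 31.2 = 4.6
x=9: ŷ = 3.2 + 4·9 = 39.2; e = 37.2 − 39.2 = -2
x=11: ŷ = 3.2 + 4·11 = 47.2; e = 47.8 − 47.2 = 0.6
x=13: ŷ = 3.2 + 4·13 = 55.2; e = 51.8 − 55.2 = -3.4
x=15: ŷ = 3.2 + 4·15 = 63.2; e = 65.6 − 63.2 = 2.4
SSE = 0.64 + 9 + 21.16 + 4 + 0.36 + 11.56 + 5.76 = 52.48
s = √(52.48/5) = √10.496 ≈ 3.24

s = 3.24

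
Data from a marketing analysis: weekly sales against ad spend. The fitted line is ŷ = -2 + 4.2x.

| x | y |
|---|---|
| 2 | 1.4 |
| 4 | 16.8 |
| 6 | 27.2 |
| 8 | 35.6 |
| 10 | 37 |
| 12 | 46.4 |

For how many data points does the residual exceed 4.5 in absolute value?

x=2: ŷ = -2 + 4.2·2 = 6.4; e = 1.4 − 6.4 = -5
x=4: ŷ = -2 + 4.2·4 = 14.8; e = 16.8 − 14.8 = 2
x=6: ŷ = -2 + 4.2·6 = 23.2; e = 27.2 − 23.2 = 4
x=8: ŷ = -2 + 4.2·8 = 31.6; e = 35.6 − 31.6 = 4
x=10: ŷ = -2 + 4.2·10 = 40; e = 37 − 40 = -3
x=12: ŷ = -2 + 4.2·12 = 48.4; e = 46.4 − 48.4 = -2
|e| > 4.5: x=2 (|e|=5) → 1

1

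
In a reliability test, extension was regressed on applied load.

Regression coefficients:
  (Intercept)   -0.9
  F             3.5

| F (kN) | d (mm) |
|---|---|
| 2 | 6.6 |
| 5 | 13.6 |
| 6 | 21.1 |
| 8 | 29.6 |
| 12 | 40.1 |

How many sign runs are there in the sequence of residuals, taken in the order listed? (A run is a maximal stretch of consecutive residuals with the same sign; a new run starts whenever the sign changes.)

4 runs

F=2: d̂ = -0.9 + 3.5·2 = 6.1; e = 6.6 − 6.1 = 0.5
F=5: d̂ = -0.9 + 3.5·5 = 16.6; e = 13.6 − 16.6 = -3
F=6: d̂ = -0.9 + 3.5·6 = 20.1; e = 21.1 − 20.1 = 1
F=8: d̂ = -0.9 + 3.5·8 = 27.1; e = 29.6 − 27.1 = 2.5
F=12: d̂ = -0.9 + 3.5·12 = 41.1; e = 40.1 − 41.1 = -1
Signs: + − + + −
Runs: +×1, −×1, +×2, −×1 → 4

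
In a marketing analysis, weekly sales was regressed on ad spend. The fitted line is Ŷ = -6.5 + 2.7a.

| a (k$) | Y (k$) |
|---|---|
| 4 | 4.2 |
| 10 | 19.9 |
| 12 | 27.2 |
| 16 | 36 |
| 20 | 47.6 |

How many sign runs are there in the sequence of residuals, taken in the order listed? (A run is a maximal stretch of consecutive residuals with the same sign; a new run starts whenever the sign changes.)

4 runs

a=4: Ŷ = -6.5 + 2.7·4 = 4.3; e = 4.2 − 4.3 = -0.1
a=10: Ŷ = -6.5 + 2.7·10 = 20.5; e = 19.9 − 20.5 = -0.6
a=12: Ŷ = -6.5 + 2.7·12 = 25.9; e = 27.2 − 25.9 = 1.3
a=16: Ŷ = -6.5 + 2.7·16 = 36.7; e = 36 − 36.7 = -0.7
a=20: Ŷ = -6.5 + 2.7·20 = 47.5; e = 47.6 − 47.5 = 0.1
Signs: − − + − +
Runs: −×2, +×1, −×1, +×1 → 4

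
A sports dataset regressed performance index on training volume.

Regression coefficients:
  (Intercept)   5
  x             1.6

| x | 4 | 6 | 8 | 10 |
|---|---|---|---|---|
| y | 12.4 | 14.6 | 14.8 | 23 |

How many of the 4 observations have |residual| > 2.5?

1

x=4: ŷ = 5 + 1.6·4 = 11.4; r = 12.4 − 11.4 = 1
x=6: ŷ = 5 + 1.6·6 = 14.6; r = 14.6 − 14.6 = 0
x=8: ŷ = 5 + 1.6·8 = 17.8; r = 14.8 − 17.8 = -3
x=10: ŷ = 5 + 1.6·10 = 21; r = 23 − 21 = 2
|r| > 2.5: x=8 (|r|=3) → 1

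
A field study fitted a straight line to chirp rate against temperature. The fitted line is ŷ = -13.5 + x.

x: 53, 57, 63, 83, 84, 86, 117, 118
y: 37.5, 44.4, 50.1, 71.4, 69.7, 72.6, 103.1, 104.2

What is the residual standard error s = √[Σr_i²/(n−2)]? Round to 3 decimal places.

x=53: ŷ = -13.5 + 53 = 39.5; r = 37.5 − 39.5 = -2
x=57: ŷ = -13.5 + 57 = 43.5; r = 44.4 − 43.5 = 0.9
x=63: ŷ = -13.5 + 63 = 49.5; r = 50.1 − 49.5 = 0.6
x=83: ŷ = -13.5 + 83 = 69.5; r = 71.4 − 69.5 = 1.9
x=84: ŷ = -13.5 + 84 = 70.5; r = 69.7 − 70.5 = -0.8
x=86: ŷ = -13.5 + 86 = 72.5; r = 72.6 − 72.5 = 0.1
x=117: ŷ = -13.5 + 117 = 103.5; r = 103.1 − 103.5 = -0.4
x=118: ŷ = -13.5 + 118 = 104.5; r = 104.2 − 104.5 = -0.3
SSE = 4 + 0.81 + 0.36 + 3.61 + 0.64 + 0.01 + 0.16 + 0.09 = 9.68
s = √(9.68/6) = √1.61333 ≈ 1.270

s = 1.270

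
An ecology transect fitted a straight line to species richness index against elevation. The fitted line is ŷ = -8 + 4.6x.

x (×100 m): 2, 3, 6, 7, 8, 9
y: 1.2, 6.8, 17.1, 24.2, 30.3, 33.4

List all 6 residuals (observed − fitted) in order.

0, 1, -2.5, 0, 1.5, 0

x=2: ŷ = -8 + 4.6·2 = 1.2; r = 1.2 − 1.2 = 0
x=3: ŷ = -8 + 4.6·3 = 5.8; r = 6.8 − 5.8 = 1
x=6: ŷ = -8 + 4.6·6 = 19.6; r = 17.1 − 19.6 = -2.5
x=7: ŷ = -8 + 4.6·7 = 24.2; r = 24.2 − 24.2 = 0
x=8: ŷ = -8 + 4.6·8 = 28.8; r = 30.3 − 28.8 = 1.5
x=9: ŷ = -8 + 4.6·9 = 33.4; r = 33.4 − 33.4 = 0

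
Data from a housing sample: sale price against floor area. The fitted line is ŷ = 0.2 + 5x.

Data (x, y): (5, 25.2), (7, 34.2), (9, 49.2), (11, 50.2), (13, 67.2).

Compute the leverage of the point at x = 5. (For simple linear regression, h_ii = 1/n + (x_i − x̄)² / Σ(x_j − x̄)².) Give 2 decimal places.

h = 0.60

x̄ = (5 + 7 + 9 + 11 + 13)/5 = 9
Σ(x − x̄)² = 16 + 4 + 0 + 4 + 16 = 40
h = 1/5 + (-4)²/40 = 0.2 + 0.4 = 0.60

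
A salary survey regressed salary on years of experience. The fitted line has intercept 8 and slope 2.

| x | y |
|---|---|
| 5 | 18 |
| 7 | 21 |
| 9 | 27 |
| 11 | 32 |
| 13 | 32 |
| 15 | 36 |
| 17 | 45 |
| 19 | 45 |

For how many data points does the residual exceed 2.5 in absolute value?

1

x=5: ŷ = 8 + 2·5 = 18; r = 18 − 18 = 0
x=7: ŷ = 8 + 2·7 = 22; r = 21 − 22 = -1
x=9: ŷ = 8 + 2·9 = 26; r = 27 − 26 = 1
x=11: ŷ = 8 + 2·11 = 30; r = 32 − 30 = 2
x=13: ŷ = 8 + 2·13 = 34; r = 32 − 34 = -2
x=15: ŷ = 8 + 2·15 = 38; r = 36 − 38 = -2
x=17: ŷ = 8 + 2·17 = 42; r = 45 − 42 = 3
x=19: ŷ = 8 + 2·19 = 46; r = 45 − 46 = -1
|r| > 2.5: x=17 (|r|=3) → 1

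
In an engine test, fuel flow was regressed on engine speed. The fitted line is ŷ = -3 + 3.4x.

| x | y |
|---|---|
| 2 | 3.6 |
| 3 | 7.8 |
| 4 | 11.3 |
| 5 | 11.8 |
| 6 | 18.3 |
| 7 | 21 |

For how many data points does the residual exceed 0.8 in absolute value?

2

x=2: ŷ = -3 + 3.4·2 = 3.8; r = 3.6 − 3.8 = -0.2
x=3: ŷ = -3 + 3.4·3 = 7.2; r = 7.8 − 7.2 = 0.6
x=4: ŷ = -3 + 3.4·4 = 10.6; r = 11.3 − 10.6 = 0.7
x=5: ŷ = -3 + 3.4·5 = 14; r = 11.8 − 14 = -2.2
x=6: ŷ = -3 + 3.4·6 = 17.4; r = 18.3 − 17.4 = 0.9
x=7: ŷ = -3 + 3.4·7 = 20.8; r = 21 − 20.8 = 0.2
|r| > 0.8: x=5 (|r|=2.2), x=6 (|r|=0.9) → 2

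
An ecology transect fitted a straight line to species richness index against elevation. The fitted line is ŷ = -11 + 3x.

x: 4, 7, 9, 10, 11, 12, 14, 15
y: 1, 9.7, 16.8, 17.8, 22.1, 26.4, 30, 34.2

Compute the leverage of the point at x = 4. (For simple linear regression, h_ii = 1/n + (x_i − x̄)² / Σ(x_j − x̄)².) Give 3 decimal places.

x̄ = (4 + 7 + 9 + 10 + 11 + 12 + 14 + 15)/8 = 10.25
Σ(x − x̄)² = 39.0625 + 10.5625 + 1.5625 + 0.0625 + 0.5625 + 3.0625 + 14.0625 + 22.5625 = 91.5
h = 1/8 + (-6.25)²/91.5 = 0.125 + 0.426913 = 0.552

h = 0.552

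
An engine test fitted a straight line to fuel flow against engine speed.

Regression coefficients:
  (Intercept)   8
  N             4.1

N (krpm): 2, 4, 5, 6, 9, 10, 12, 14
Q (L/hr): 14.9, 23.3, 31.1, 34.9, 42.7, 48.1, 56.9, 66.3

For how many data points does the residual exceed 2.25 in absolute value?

2

N=2: Q̂ = 8 + 4.1·2 = 16.2; r = 14.9 − 16.2 = -1.3
N=4: Q̂ = 8 + 4.1·4 = 24.4; r = 23.3 − 24.4 = -1.1
N=5: Q̂ = 8 + 4.1·5 = 28.5; r = 31.1 − 28.5 = 2.6
N=6: Q̂ = 8 + 4.1·6 = 32.6; r = 34.9 − 32.6 = 2.3
N=9: Q̂ = 8 + 4.1·9 = 44.9; r = 42.7 − 44.9 = -2.2
N=10: Q̂ = 8 + 4.1·10 = 49; r = 48.1 − 49 = -0.9
N=12: Q̂ = 8 + 4.1·12 = 57.2; r = 56.9 − 57.2 = -0.3
N=14: Q̂ = 8 + 4.1·14 = 65.4; r = 66.3 − 65.4 = 0.9
|r| > 2.25: N=5 (|r|=2.6), N=6 (|r|=2.3) → 2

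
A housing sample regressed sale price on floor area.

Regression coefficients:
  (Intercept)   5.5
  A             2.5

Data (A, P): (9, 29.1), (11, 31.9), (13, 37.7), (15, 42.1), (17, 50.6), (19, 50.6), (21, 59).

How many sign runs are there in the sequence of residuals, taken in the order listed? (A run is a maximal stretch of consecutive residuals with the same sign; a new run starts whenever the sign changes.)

A=9: P̂ = 5.5 + 2.5·9 = 28; r = 29.1 − 28 = 1.1
A=11: P̂ = 5.5 + 2.5·11 = 33; r = 31.9 − 33 = -1.1
A=13: P̂ = 5.5 + 2.5·13 = 38; r = 37.7 − 38 = -0.3
A=15: P̂ = 5.5 + 2.5·15 = 43; r = 42.1 − 43 = -0.9
A=17: P̂ = 5.5 + 2.5·17 = 48; r = 50.6 − 48 = 2.6
A=19: P̂ = 5.5 + 2.5·19 = 53; r = 50.6 − 53 = -2.4
A=21: P̂ = 5.5 + 2.5·21 = 58; r = 59 − 58 = 1
Signs: + − − − + − +
Runs: +×1, −×3, +×1, −×1, +×1 → 5

5 runs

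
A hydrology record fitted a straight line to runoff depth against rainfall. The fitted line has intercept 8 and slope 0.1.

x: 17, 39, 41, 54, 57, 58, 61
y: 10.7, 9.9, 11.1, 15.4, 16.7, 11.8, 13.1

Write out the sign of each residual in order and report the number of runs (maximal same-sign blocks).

4 runs

x=17: ŷ = 8 + 0.1·17 = 9.7; r = 10.7 − 9.7 = 1
x=39: ŷ = 8 + 0.1·39 = 11.9; r = 9.9 − 11.9 = -2
x=41: ŷ = 8 + 0.1·41 = 12.1; r = 11.1 − 12.1 = -1
x=54: ŷ = 8 + 0.1·54 = 13.4; r = 15.4 − 13.4 = 2
x=57: ŷ = 8 + 0.1·57 = 13.7; r = 16.7 − 13.7 = 3
x=58: ŷ = 8 + 0.1·58 = 13.8; r = 11.8 − 13.8 = -2
x=61: ŷ = 8 + 0.1·61 = 14.1; r = 13.1 − 14.1 = -1
Signs: + − − + + − −
Runs: +×1, −×2, +×2, −×2 → 4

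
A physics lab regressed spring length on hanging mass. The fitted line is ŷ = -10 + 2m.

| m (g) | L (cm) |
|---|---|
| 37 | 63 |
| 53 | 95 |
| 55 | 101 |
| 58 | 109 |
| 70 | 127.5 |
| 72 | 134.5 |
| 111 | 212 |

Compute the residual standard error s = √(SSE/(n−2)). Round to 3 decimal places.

m=37: ŷ = -10 + 2·37 = 64; r = 63 − 64 = -1
m=53: ŷ = -10 + 2·53 = 96; r = 95 − 96 = -1
m=55: ŷ = -10 + 2·55 = 100; r = 101 − 100 = 1
m=58: ŷ = -10 + 2·58 = 106; r = 109 − 106 = 3
m=70: ŷ = -10 + 2·70 = 130; r = 127.5 − 130 = -2.5
m=72: ŷ = -10 + 2·72 = 134; r = 134.5 − 134 = 0.5
m=111: ŷ = -10 + 2·111 = 212; r = 212 − 212 = 0
SSE = 1 + 1 + 1 + 9 + 6.25 + 0.25 + 0 = 18.5
s = √(18.5/5) = √3.7 ≈ 1.924

s = 1.924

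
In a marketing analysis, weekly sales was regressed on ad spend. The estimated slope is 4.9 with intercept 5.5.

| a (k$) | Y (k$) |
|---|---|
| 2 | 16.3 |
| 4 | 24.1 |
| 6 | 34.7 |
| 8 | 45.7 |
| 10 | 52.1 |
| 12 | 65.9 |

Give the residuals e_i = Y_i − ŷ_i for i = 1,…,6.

a=2: ŷ = 5.5 + 4.9·2 = 15.3; e = 16.3 − 15.3 = 1
a=4: ŷ = 5.5 + 4.9·4 = 25.1; e = 24.1 − 25.1 = -1
a=6: ŷ = 5.5 + 4.9·6 = 34.9; e = 34.7 − 34.9 = -0.2
a=8: ŷ = 5.5 + 4.9·8 = 44.7; e = 45.7 − 44.7 = 1
a=10: ŷ = 5.5 + 4.9·10 = 54.5; e = 52.1 − 54.5 = -2.4
a=12: ŷ = 5.5 + 4.9·12 = 64.3; e = 65.9 − 64.3 = 1.6

1, -1, -0.2, 1, -2.4, 1.6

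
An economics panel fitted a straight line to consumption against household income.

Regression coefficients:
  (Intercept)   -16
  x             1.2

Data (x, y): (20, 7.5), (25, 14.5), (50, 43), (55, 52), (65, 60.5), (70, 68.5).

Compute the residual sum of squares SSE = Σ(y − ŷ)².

SSE = 8

x=20: ŷ = -16 + 1.2·20 = 8; e = 7.5 − 8 = -0.5
x=25: ŷ = -16 + 1.2·25 = 14; e = 14.5 − 14 = 0.5
x=50: ŷ = -16 + 1.2·50 = 44; e = 43 − 44 = -1
x=55: ŷ = -16 + 1.2·55 = 50; e = 52 − 50 = 2
x=65: ŷ = -16 + 1.2·65 = 62; e = 60.5 − 62 = -1.5
x=70: ŷ = -16 + 1.2·70 = 68; e = 68.5 − 68 = 0.5
SSE = 0.25 + 0.25 + 1 + 4 + 2.25 + 0.25 = 8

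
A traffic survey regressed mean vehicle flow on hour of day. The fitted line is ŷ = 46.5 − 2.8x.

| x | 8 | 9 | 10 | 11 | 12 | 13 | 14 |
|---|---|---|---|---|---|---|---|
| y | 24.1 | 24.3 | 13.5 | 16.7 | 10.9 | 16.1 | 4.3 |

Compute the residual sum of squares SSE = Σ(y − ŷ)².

x=8: ŷ = 46.5 − 2.8·8 = 24.1; e = 24.1 − 24.1 = 0
x=9: ŷ = 46.5 − 2.8·9 = 21.3; e = 24.3 − 21.3 = 3
x=10: ŷ = 46.5 − 2.8·10 = 18.5; e = 13.5 − 18.5 = -5
x=11: ŷ = 46.5 − 2.8·11 = 15.7; e = 16.7 − 15.7 = 1
x=12: ŷ = 46.5 − 2.8·12 = 12.9; e = 10.9 − 12.9 = -2
x=13: ŷ = 46.5 − 2.8·13 = 10.1; e = 16.1 − 10.1 = 6
x=14: ŷ = 46.5 − 2.8·14 = 7.3; e = 4.3 − 7.3 = -3
SSE = 0 + 9 + 25 + 1 + 4 + 36 + 9 = 84

SSE = 84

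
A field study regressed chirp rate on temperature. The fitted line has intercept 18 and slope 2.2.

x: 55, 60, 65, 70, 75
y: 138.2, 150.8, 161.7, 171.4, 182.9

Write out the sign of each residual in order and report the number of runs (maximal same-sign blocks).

3 runs

x=55: ŷ = 18 + 2.2·55 = 139; e = 138.2 − 139 = -0.8
x=60: ŷ = 18 + 2.2·60 = 150; e = 150.8 − 150 = 0.8
x=65: ŷ = 18 + 2.2·65 = 161; e = 161.7 − 161 = 0.7
x=70: ŷ = 18 + 2.2·70 = 172; e = 171.4 − 172 = -0.6
x=75: ŷ = 18 + 2.2·75 = 183; e = 182.9 − 183 = -0.1
Signs: − + + − −
Runs: −×1, +×2, −×2 → 3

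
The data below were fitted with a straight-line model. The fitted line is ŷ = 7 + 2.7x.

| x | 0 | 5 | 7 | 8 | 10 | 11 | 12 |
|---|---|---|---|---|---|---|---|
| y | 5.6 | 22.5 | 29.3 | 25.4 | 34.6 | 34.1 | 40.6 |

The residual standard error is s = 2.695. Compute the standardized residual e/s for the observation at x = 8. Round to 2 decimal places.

ŷ = 7 + 2.7·8 = 28.6
e = 25.4 − 28.6 = -3.2
e/s = -3.2 / 2.695 = -1.19

-1.19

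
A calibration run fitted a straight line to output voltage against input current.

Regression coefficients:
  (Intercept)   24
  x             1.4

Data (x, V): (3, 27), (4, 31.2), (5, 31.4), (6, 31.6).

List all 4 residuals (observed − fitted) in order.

x=3: V̂ = 24 + 1.4·3 = 28.2; e = 27 − 28.2 = -1.2
x=4: V̂ = 24 + 1.4·4 = 29.6; e = 31.2 − 29.6 = 1.6
x=5: V̂ = 24 + 1.4·5 = 31; e = 31.4 − 31 = 0.4
x=6: V̂ = 24 + 1.4·6 = 32.4; e = 31.6 − 32.4 = -0.8

-1.2, 1.6, 0.4, -0.8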